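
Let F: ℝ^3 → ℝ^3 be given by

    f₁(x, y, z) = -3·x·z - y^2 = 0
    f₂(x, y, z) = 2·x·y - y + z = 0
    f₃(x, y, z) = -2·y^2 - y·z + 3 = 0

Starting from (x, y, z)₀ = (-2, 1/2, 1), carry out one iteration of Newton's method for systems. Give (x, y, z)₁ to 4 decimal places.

At (-2, 1/2, 1): F = (5.7500, -1.5000, 2.0000).
Jacobian J = [[-3·z, -2·y, -3·x], [2·y, 2·x - 1, 1], [0, -4·y - z, -y]].
At the point, J = [[-3.0000, -1.0000, 6.0000], [1.0000, -5.0000, 1.0000], [0.0000, -3.0000, -0.5000]] (det J = -35.0000).
Solving J·Δ = −F gives Δ = (3.3536, 0.5321, 0.8071).
Then the next iterate is (x, y, z)₁ = (1.3536, 1.0321, 1.8071).

(1.3536, 1.0321, 1.8071)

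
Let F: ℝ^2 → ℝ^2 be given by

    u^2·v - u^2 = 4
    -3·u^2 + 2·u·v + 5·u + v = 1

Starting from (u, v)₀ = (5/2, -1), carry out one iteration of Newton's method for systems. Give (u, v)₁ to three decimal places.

(3.579, 3.367)

At (5/2, -1): F = (-16.500, -13.250).
Jacobian J = [[2·u·v - 2·u, u^2], [-6·u + 2·v + 5, 2·u + 1]].
At the point, J = [[-10.000, 6.250], [-12.000, 6.000]] (det J = 15.000).
Solving J·Δ = −F gives Δ = (1.079, 4.367).
Then the next iterate is (u, v)₁ = (3.579, 3.367).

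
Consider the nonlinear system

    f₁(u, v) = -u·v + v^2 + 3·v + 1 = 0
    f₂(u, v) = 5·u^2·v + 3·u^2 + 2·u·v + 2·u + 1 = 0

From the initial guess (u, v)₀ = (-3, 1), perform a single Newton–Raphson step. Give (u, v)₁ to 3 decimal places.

(-2.438, 0.070)

At (-3, 1): F = (8.000, 61.000).
Jacobian J = [[-v, -u + 2·v + 3], [10·u·v + 6·u + 2·v + 2, 5·u^2 + 2·u]].
At the point, J = [[-1.000, 8.000], [-44.000, 39.000]] (det J = 313.000).
Solving J·Δ = −F gives Δ = (0.562, -0.930).
Then the next iterate is (u, v)₁ = (-2.438, 0.070).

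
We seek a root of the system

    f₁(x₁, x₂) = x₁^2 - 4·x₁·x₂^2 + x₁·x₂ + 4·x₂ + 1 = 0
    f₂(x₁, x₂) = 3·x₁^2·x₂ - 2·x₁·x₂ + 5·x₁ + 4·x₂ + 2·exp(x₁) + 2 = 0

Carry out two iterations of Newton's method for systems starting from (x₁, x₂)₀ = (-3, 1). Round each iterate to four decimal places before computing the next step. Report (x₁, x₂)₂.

(-6.2437, -1.2610)

At (-3, 1): F = (23.0000, 24.099574).
Jacobian J = [[2·x₁ - 4·x₂^2 + x₂, -8·x₁·x₂ + x₁ + 4], [6·x₁·x₂ - 2·x₂ + 2·exp(x₁) + 5, 3·x₁^2 - 2·x₁ + 4]].
At the point, J = [[-9.0000, 25.0000], [-14.900426, 37.0000]] (det J = 39.510647).
Solving J·Δ = −F gives Δ = (-6.2897, -3.1843).
Then the next iterate is (x₁, x₂)₁ = (-9.2897, -2.1843).
Round to (-9.2897, -2.1843) and repeat: F = (276.143639, -659.274110), J = [[-39.848366, -167.621634], [131.117735, 281.474978]].
Δ = (3.0460, 0.9233), so (x₁, x₂)₂ = (-6.2437, -1.2610).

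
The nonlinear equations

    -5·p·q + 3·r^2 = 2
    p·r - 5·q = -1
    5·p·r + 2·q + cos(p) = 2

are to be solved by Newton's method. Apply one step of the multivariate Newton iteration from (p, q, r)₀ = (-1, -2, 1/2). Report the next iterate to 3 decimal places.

(-0.819, 0.234, -0.077)

At (-1, -2, 1/2): F = (-11.250, 10.500, -7.95970).
Jacobian J = [[-5·q, -5·p, 6·r], [r, -5, p], [5·r - sin(p), 2, 5·p]].
At the point, J = [[10.000, 5.000, 3.000], [0.500, -5.000, -1.000], [3.34147, 2.000, -5.000]] (det J = 318.91471).
Solving J·Δ = −F gives Δ = (0.181, 2.234, -0.577).
Then the next iterate is (p, q, r)₁ = (-0.819, 0.234, -0.077).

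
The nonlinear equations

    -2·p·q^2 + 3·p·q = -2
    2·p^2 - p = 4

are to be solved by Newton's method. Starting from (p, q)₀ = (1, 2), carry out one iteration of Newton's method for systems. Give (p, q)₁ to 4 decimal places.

(2.0000, 1.6000)

At (1, 2): F = (0.0000, -3.0000).
Jacobian J = [[-2·q^2 + 3·q, -4·p·q + 3·p], [4·p - 1, 0]].
At the point, J = [[-2.0000, -5.0000], [3.0000, 0.0000]] (det J = 15.0000).
Solving J·Δ = −F gives Δ = (1.0000, -0.4000).
Then the next iterate is (p, q)₁ = (2.0000, 1.6000).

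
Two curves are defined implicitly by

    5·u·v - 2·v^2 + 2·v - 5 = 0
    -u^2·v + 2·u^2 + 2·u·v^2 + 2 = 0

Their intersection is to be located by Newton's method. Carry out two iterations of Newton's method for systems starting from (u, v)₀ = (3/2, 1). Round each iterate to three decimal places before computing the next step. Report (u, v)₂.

(-6.403, -2.608)

At (3/2, 1): F = (2.500, 7.250).
Jacobian J = [[5·v, 5·u - 4·v + 2], [-2·u·v + 4·u + 2·v^2, -u^2 + 4·u·v]].
At the point, J = [[5.000, 5.500], [5.000, 3.750]] (det J = -8.750).
Solving J·Δ = −F gives Δ = (-3.486, 2.714).
Then the next iterate is (u, v)₁ = (-1.986, 3.714).
Round to (-1.986, 3.714) and repeat: F = (-62.03961, -59.54931), J = [[18.570, -22.786], [34.39560, -33.44821]].
Δ = (-4.417, -6.322), so (u, v)₂ = (-6.403, -2.608).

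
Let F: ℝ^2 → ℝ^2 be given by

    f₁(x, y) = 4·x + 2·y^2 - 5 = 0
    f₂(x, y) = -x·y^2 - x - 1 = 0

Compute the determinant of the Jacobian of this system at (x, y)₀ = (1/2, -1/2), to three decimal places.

-0.500

J = [[4, 4·y], [-y^2 - 1, -2·x·y]].
At the point, J = [[4.000, -2.000], [-1.250, 0.500]].
det J = -0.500.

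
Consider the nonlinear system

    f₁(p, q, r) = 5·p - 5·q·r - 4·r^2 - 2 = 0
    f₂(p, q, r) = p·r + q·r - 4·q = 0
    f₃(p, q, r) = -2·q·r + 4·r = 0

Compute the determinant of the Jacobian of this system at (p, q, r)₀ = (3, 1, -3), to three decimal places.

J = [[5, -5·r, -5·q - 8·r], [r, r - 4, p + q], [0, -2·r, -2·q + 4]].
At the point, J = [[5.000, 15.000, 19.000], [-3.000, -7.000, 4.000], [0.000, 6.000, 2.000]].
det J = -442.000.

-442.000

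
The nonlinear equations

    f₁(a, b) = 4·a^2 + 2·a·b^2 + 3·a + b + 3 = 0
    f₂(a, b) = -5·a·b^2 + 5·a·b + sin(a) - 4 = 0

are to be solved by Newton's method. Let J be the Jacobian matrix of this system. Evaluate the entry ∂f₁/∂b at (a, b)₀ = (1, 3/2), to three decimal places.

7.000

∂f₁/∂b = 4·a·b + 1.
At (1, 3/2) this is 7.000.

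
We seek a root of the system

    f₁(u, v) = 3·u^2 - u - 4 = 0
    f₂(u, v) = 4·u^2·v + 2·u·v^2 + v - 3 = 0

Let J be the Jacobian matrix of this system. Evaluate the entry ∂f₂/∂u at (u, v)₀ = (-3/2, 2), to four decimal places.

-16.0000

∂f₂/∂u = 8·u·v + 2·v^2.
At (-3/2, 2) this is -16.0000.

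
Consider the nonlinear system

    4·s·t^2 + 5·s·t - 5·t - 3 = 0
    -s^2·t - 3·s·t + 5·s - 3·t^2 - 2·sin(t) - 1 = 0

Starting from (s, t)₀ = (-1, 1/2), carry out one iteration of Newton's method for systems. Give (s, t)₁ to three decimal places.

At (-1, 1/2): F = (-9.000, -6.70885).
Jacobian J = [[4·t^2 + 5·t, 8·s·t + 5·s - 5], [-2·s·t - 3·t + 5, -s^2 - 3·s - 6·t - 2·cos(t)]].
At the point, J = [[3.500, -14.000], [4.500, -2.75517]] (det J = 53.35692).
Solving J·Δ = −F gives Δ = (1.296, -0.319).
Then the next iterate is (s, t)₁ = (0.296, 0.181).

(0.296, 0.181)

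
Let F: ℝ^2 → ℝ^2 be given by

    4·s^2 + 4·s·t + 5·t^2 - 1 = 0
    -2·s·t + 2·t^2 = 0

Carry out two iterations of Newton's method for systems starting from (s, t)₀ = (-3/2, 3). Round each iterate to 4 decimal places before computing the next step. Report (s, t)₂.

(-0.1643, 0.8364)

At (-3/2, 3): F = (35.0000, 27.0000).
Jacobian J = [[8·s + 4·t, 4·s + 10·t], [-2·t, -2·s + 4·t]].
At the point, J = [[0.0000, 24.0000], [-6.0000, 15.0000]] (det J = 144.0000).
Solving J·Δ = −F gives Δ = (0.8542, -1.4583).
Then the next iterate is (s, t)₁ = (-0.6458, 1.5417).
Round to (-0.6458, 1.5417) and repeat: F = (8.569906, 6.744938), J = [[1.0004, 12.8338], [-3.0834, 7.4584]].
Δ = (0.4815, -0.7053), so (s, t)₂ = (-0.1643, 0.8364).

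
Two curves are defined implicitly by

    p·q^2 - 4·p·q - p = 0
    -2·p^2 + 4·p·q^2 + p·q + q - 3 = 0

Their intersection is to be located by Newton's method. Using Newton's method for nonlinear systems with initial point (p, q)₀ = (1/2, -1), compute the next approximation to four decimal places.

At (1/2, -1): F = (2.0000, -3.0000).
Jacobian J = [[q^2 - 4·q - 1, 2·p·q - 4·p], [-4·p + 4·q^2 + q, 8·p·q + p + 1]].
At the point, J = [[4.0000, -3.0000], [1.0000, -2.5000]] (det J = -7.0000).
Solving J·Δ = −F gives Δ = (-2.0000, -2.0000).
Then the next iterate is (p, q)₁ = (-1.5000, -3.0000).

(-1.5000, -3.0000)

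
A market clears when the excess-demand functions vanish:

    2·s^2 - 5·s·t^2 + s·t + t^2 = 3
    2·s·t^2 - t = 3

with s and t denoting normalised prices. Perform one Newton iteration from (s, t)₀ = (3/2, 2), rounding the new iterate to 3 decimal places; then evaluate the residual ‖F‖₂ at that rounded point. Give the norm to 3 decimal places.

6.912

At (3/2, 2): F = (-21.500, 7.000).
Jacobian J = [[4·s - 5·t^2 + t, -10·s·t + s + 2·t], [2·t^2, 4·s·t - 1]].
At the point, J = [[-12.000, -24.500], [8.000, 11.000]] (det J = 64.000).
Solving J·Δ = −F gives Δ = (1.016, -1.375).
Then the next iterate is (s, t)₁ = (2.516, 0.625).
Re-evaluating at (2.516, 0.625): F = (6.70957, -1.65938), so ‖F‖₂ = 6.912.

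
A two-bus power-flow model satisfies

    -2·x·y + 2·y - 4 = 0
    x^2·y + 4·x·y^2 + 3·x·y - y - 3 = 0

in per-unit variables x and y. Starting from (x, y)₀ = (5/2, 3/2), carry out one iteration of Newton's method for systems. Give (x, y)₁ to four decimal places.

(-1.2931, 2.4598)

At (5/2, 3/2): F = (-8.5000, 38.6250).
Jacobian J = [[-2·y, -2·x + 2], [2·x·y + 4·y^2 + 3·y, x^2 + 8·x·y + 3·x - 1]].
At the point, J = [[-3.0000, -3.0000], [21.0000, 42.7500]] (det J = -65.2500).
Solving J·Δ = −F gives Δ = (-3.7931, 0.9598).
Then the next iterate is (x, y)₁ = (-1.2931, 2.4598).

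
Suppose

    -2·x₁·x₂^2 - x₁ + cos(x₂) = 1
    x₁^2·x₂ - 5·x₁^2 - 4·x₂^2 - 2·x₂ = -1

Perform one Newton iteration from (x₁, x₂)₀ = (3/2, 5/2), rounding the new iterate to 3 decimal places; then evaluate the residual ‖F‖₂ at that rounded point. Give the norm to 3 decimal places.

At (3/2, 5/2): F = (-22.05114, -34.625).
Jacobian J = [[-2·x₂^2 - 1, -4·x₁·x₂ - sin(x₂)], [2·x₁·x₂ - 10·x₁, x₁^2 - 8·x₂ - 2]].
At the point, J = [[-13.500, -15.59847], [-7.500, -19.750]] (det J = 149.63646).
Solving J·Δ = −F gives Δ = (0.699, -2.019).
Then the next iterate is (x₁, x₂)₁ = (2.199, 0.481).
Re-evaluating at (2.199, 0.481): F = (-3.32999, -22.73952), so ‖F‖₂ = 22.982.

22.982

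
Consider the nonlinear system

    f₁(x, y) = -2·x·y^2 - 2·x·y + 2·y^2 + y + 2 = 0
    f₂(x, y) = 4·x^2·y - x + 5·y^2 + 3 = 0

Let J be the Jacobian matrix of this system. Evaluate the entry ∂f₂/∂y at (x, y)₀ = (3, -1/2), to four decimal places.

∂f₂/∂y = 4·x^2 + 10·y.
At (3, -1/2) this is 31.0000.

31.0000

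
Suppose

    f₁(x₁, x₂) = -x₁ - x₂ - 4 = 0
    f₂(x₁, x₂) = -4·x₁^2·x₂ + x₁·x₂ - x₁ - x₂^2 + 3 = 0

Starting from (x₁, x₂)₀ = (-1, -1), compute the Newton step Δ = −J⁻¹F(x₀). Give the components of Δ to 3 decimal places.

At (-1, -1): F = (-2.000, 8.000).
Jacobian J = [[-1, -1], [-8·x₁·x₂ + x₂ - 1, -4·x₁^2 + x₁ - 2·x₂]].
At the point, J = [[-1.000, -1.000], [-10.000, -3.000]] (det J = -7.000).
Solving J·Δ = −F gives Δ = (2.000, -4.000).

(2.000, -4.000)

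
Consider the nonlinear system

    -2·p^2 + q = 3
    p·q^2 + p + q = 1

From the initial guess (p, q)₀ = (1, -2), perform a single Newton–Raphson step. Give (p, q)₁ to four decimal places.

At (1, -2): F = (-7.0000, 2.0000).
Jacobian J = [[-4·p, 1], [q^2 + 1, 2·p·q + 1]].
At the point, J = [[-4.0000, 1.0000], [5.0000, -3.0000]] (det J = 7.0000).
Solving J·Δ = −F gives Δ = (-2.7143, -3.8571).
Then the next iterate is (p, q)₁ = (-1.7143, -5.8571).

(-1.7143, -5.8571)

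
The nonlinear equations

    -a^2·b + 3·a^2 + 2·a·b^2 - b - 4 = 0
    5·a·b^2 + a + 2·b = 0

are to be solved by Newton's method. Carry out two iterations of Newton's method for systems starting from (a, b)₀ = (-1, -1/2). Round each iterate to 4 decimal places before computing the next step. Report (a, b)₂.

At (-1, -1/2): F = (-0.5000, -3.2500).
Jacobian J = [[-2·a·b + 6·a + 2·b^2, -a^2 + 4·a·b - 1], [5·b^2 + 1, 10·a·b + 2]].
At the point, J = [[-6.5000, 0.0000], [2.2500, 7.0000]] (det J = -45.5000).
Solving J·Δ = −F gives Δ = (-0.0769, 0.4890).
Then the next iterate is (a, b)₁ = (-1.0769, -0.0110).
Round to (-1.0769, -0.0110) and repeat: F = (-0.497363, -1.099552), J = [[-6.484850, -2.112330], [1.000605, 2.118459]].
Δ = (-0.2904, 0.6562), so (a, b)₂ = (-1.3673, 0.6452).

(-1.3673, 0.6452)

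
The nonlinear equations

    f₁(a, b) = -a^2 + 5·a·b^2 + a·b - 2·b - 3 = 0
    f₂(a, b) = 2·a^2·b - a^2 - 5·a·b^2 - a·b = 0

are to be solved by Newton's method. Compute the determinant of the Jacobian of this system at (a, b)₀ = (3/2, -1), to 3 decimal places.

-183.500

J = [[-2·a + 5·b^2 + b, 10·a·b + a - 2], [4·a·b - 2·a - 5·b^2 - b, 2·a^2 - 10·a·b - a]].
At the point, J = [[1.000, -15.500], [-13.000, 18.000]].
det J = -183.500.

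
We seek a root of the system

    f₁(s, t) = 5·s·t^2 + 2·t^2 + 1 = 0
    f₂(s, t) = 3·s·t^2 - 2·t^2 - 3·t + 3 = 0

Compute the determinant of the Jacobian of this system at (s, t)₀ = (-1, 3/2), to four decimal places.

-141.7500

J = [[5·t^2, 10·s·t + 4·t], [3·t^2, 6·s·t - 4·t - 3]].
At the point, J = [[11.2500, -9.0000], [6.7500, -18.0000]].
det J = -141.7500.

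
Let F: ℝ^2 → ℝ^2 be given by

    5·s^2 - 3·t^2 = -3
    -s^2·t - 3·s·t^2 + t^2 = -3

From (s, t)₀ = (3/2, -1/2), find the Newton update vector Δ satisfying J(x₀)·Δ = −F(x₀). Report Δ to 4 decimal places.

At (3/2, -1/2): F = (13.5000, 3.2500).
Jacobian J = [[10·s, -6·t], [-2·s·t - 3·t^2, -s^2 - 6·s·t + 2·t]].
At the point, J = [[15.0000, 3.0000], [0.7500, 1.2500]] (det J = 16.5000).
Solving J·Δ = −F gives Δ = (-0.4318, -2.3409).

(-0.4318, -2.3409)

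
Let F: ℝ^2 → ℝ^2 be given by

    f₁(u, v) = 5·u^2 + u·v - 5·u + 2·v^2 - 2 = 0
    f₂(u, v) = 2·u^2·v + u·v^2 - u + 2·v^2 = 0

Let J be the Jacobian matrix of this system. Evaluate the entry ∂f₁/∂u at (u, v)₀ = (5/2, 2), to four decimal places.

∂f₁/∂u = 10·u + v - 5.
At (5/2, 2) this is 22.0000.

22.0000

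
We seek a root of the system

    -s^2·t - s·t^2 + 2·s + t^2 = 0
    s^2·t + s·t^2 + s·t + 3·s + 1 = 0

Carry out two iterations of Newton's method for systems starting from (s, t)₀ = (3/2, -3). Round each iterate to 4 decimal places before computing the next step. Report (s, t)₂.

At (3/2, -3): F = (5.2500, 7.7500).
Jacobian J = [[-2·s·t - t^2 + 2, -s^2 - 2·s·t + 2·t], [2·s·t + t^2 + t + 3, s^2 + 2·s·t + s]].
At the point, J = [[2.0000, 0.7500], [0.0000, -5.2500]] (det J = -10.5000).
Solving J·Δ = −F gives Δ = (-3.1786, 1.4762).
Then the next iterate is (s, t)₁ = (-1.6786, -1.5238).
Round to (-1.6786, -1.5238) and repeat: F = (7.156027, -9.669210), J = [[-5.437668, -10.980999], [8.913868, 6.254799]].
Δ = (0.9616, 0.1755), so (s, t)₂ = (-0.7170, -1.3483).

(-0.7170, -1.3483)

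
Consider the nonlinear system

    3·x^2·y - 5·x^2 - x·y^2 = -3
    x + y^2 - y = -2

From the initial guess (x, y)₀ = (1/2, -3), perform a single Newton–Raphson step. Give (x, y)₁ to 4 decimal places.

At (1/2, -3): F = (-5.0000, 14.5000).
Jacobian J = [[6·x·y - 10·x - y^2, 3·x^2 - 2·x·y], [1, 2·y - 1]].
At the point, J = [[-23.0000, 3.7500], [1.0000, -7.0000]] (det J = 157.2500).
Solving J·Δ = −F gives Δ = (0.1232, 2.0890).
Then the next iterate is (x, y)₁ = (0.6232, -0.9110).

(0.6232, -0.9110)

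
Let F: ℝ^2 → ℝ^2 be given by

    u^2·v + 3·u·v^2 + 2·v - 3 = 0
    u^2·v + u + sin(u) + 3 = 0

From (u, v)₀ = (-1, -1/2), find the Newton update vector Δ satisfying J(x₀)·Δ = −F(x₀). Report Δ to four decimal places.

(-0.6820, 1.0739)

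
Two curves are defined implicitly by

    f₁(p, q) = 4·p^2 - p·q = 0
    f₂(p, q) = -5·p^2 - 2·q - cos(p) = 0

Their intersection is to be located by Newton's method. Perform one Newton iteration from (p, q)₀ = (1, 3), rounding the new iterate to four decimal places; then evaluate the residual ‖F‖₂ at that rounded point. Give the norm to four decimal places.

At (1, 3): F = (1.0000, -11.540302).
Jacobian J = [[8·p - q, -p], [-10·p + sin(p), -2]].
At the point, J = [[5.0000, -1.0000], [-9.158529, -2.0000]] (det J = -19.158529).
Solving J·Δ = −F gives Δ = (-0.7068, -2.5338).
Then the next iterate is (p, q)₁ = (0.2932, 0.4662).
Re-evaluating at (0.2932, 0.4662): F = (0.207175, -2.319555), so ‖F‖₂ = 2.3288.

2.3288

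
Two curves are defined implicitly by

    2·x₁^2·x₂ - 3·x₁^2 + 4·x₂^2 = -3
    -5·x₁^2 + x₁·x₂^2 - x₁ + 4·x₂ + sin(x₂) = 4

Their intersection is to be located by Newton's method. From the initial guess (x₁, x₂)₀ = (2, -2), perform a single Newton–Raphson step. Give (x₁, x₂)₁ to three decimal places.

(-12.215, 46.629)

At (2, -2): F = (-9.000, -26.90930).
Jacobian J = [[4·x₁·x₂ - 6·x₁, 2·x₁^2 + 8·x₂], [-10·x₁ + x₂^2 - 1, 2·x₁·x₂ + cos(x₂) + 4]].
At the point, J = [[-28.000, -8.000], [-17.000, -4.41615]] (det J = -12.34789).
Solving J·Δ = −F gives Δ = (-14.215, 48.629).
Then the next iterate is (x₁, x₂)₁ = (-12.215, 46.629).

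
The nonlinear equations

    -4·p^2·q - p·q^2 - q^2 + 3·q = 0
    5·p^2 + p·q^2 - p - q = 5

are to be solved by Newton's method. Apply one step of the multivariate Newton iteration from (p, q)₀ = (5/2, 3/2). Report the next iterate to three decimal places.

At (5/2, 3/2): F = (-40.875, 27.875).
Jacobian J = [[-8·p·q - q^2, -4·p^2 - 2·p·q - 2·q + 3], [10·p + q^2 - 1, 2·p·q - 1]].
At the point, J = [[-32.250, -32.500], [26.250, 6.500]] (det J = 643.500).
Solving J·Δ = −F gives Δ = (-0.995, -0.270).
Then the next iterate is (p, q)₁ = (1.505, 1.230).

(1.505, 1.230)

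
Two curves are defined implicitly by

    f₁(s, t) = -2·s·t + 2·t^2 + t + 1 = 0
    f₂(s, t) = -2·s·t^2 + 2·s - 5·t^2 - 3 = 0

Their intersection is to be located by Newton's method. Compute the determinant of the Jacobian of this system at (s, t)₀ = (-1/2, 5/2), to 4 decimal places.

226.0000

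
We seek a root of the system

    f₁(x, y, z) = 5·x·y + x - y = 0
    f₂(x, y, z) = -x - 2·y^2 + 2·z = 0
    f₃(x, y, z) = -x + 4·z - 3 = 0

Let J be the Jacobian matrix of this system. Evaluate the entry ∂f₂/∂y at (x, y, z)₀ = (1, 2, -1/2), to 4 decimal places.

-8.0000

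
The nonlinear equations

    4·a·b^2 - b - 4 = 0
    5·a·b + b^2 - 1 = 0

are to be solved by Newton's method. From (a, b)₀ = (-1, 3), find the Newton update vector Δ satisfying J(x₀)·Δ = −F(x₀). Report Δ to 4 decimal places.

(0.5304, -0.9562)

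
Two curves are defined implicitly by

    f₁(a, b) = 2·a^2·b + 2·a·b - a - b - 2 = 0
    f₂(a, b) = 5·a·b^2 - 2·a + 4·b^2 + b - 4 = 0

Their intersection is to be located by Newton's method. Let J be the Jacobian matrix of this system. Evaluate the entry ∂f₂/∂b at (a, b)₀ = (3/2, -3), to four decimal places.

-68.0000

∂f₂/∂b = 10·a·b + 8·b + 1.
At (3/2, -3) this is -68.0000.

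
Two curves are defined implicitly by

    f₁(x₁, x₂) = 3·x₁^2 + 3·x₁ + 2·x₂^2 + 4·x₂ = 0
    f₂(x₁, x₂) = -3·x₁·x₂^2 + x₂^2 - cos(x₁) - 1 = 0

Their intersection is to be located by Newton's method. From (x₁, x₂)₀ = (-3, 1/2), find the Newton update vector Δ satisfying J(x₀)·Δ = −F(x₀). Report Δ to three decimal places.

(1.314, -0.132)

At (-3, 1/2): F = (20.500, 2.48999).
Jacobian J = [[6·x₁ + 3, 4·x₂ + 4], [-3·x₂^2 + sin(x₁), -6·x₁·x₂ + 2·x₂]].
At the point, J = [[-15.000, 6.000], [-0.89112, 10.000]] (det J = -144.65328).
Solving J·Δ = −F gives Δ = (1.314, -0.132).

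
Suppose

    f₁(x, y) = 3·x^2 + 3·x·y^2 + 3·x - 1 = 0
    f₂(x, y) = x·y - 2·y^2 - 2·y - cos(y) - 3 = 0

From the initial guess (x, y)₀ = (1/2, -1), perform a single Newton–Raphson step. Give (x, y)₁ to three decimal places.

(1.134, 1.818)

At (1/2, -1): F = (2.750, -4.04030).
Jacobian J = [[6·x + 3·y^2 + 3, 6·x·y], [y, x - 4·y + sin(y) - 2]].
At the point, J = [[9.000, -3.000], [-1.000, 1.65853]] (det J = 11.92676).
Solving J·Δ = −F gives Δ = (0.634, 2.818).
Then the next iterate is (x, y)₁ = (1.134, 1.818).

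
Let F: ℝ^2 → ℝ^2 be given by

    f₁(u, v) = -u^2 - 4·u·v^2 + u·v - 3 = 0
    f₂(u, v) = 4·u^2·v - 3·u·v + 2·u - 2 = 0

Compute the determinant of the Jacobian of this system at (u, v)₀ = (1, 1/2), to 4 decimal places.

11.0000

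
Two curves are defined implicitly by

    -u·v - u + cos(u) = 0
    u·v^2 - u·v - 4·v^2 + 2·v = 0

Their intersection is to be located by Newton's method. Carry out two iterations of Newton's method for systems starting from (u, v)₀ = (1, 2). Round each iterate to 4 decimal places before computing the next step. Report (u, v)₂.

(0.5415, 0.6381)

At (1, 2): F = (-2.459698, -10.0000).
Jacobian J = [[-v - sin(u) - 1, -u], [v^2 - v, 2·u·v - u - 8·v + 2]].
At the point, J = [[-3.841471, -1.0000], [2.0000, -11.0000]] (det J = 44.256181).
Solving J·Δ = −F gives Δ = (-0.3854, -0.9792).
Then the next iterate is (u, v)₁ = (0.6146, 1.0208).
Round to (0.6146, 1.0208) and repeat: F = (-0.424980, -2.113481), J = [[-2.597432, -0.6146], [0.021233, -5.526233]].
Δ = (-0.0731, -0.3827), so (u, v)₂ = (0.5415, 0.6381).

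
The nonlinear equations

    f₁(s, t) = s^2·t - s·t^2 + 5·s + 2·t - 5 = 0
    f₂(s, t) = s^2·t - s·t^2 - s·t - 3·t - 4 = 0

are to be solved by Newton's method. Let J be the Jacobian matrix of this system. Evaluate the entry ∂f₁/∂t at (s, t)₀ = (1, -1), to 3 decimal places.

∂f₁/∂t = s^2 - 2·s·t + 2.
At (1, -1) this is 5.000.

5.000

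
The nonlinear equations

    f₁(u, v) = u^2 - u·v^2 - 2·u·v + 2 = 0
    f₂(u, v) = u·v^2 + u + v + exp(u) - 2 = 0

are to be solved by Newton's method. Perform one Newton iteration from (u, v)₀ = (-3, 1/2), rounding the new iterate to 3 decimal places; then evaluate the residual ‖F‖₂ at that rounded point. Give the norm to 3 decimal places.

479.697

At (-3, 1/2): F = (14.750, -5.20021).
Jacobian J = [[2·u - v^2 - 2·v, -2·u·v - 2·u], [v^2 + exp(u) + 1, 2·u·v + 1]].
At the point, J = [[-7.250, 9.000], [1.29979, -2.000]] (det J = 2.80192).
Solving J·Δ = −F gives Δ = (-6.175, -6.613).
Then the next iterate is (u, v)₁ = (-9.175, -6.113).
Re-evaluating at (-9.175, -6.113): F = (316.86553, -360.14635), so ‖F‖₂ = 479.697.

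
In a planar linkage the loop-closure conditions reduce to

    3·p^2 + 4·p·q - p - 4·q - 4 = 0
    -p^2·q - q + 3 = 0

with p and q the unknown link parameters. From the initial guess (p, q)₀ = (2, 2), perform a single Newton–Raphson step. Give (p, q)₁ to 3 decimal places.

(1.333, 1.667)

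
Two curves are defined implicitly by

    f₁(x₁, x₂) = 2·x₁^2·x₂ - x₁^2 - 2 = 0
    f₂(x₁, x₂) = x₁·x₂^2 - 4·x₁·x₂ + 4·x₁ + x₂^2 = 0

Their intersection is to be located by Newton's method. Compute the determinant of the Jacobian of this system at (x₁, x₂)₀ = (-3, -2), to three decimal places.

312.000

J = [[4·x₁·x₂ - 2·x₁, 2·x₁^2], [x₂^2 - 4·x₂ + 4, 2·x₁·x₂ - 4·x₁ + 2·x₂]].
At the point, J = [[30.000, 18.000], [16.000, 20.000]].
det J = 312.000.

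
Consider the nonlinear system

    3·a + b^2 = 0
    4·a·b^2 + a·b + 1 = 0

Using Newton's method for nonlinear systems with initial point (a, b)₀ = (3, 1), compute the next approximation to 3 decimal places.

At (3, 1): F = (10.000, 16.000).
Jacobian J = [[3, 2·b], [4·b^2 + b, 8·a·b + a]].
At the point, J = [[3.000, 2.000], [5.000, 27.000]] (det J = 71.000).
Solving J·Δ = −F gives Δ = (-3.352, 0.028).
Then the next iterate is (a, b)₁ = (-0.352, 1.028).

(-0.352, 1.028)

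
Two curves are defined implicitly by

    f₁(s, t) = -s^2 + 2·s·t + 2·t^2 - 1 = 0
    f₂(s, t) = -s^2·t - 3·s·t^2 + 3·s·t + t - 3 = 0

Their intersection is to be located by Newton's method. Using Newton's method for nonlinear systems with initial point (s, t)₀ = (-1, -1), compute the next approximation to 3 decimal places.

At (-1, -1): F = (2.000, 3.000).
Jacobian J = [[-2·s + 2·t, 2·s + 4·t], [-2·s·t - 3·t^2 + 3·t, -s^2 - 6·s·t + 3·s + 1]].
At the point, J = [[0.000, -6.000], [-8.000, -9.000]] (det J = -48.000).
Solving J·Δ = −F gives Δ = (0.000, 0.333).
Then the next iterate is (s, t)₁ = (-1.000, -0.667).

(-1.000, -0.667)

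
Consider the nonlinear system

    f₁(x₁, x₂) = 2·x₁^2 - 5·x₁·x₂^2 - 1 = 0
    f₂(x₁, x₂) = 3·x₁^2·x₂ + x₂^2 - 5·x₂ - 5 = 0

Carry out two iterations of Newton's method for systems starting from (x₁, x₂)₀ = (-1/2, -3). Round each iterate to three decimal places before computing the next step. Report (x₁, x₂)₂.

(-0.430, -0.933)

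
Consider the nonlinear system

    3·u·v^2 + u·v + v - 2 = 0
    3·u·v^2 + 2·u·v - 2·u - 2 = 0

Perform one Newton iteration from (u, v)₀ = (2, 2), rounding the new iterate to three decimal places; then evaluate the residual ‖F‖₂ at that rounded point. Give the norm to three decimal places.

At (2, 2): F = (28.000, 26.000).
Jacobian J = [[3·v^2 + v, 6·u·v + u + 1], [3·v^2 + 2·v - 2, 6·u·v + 2·u]].
At the point, J = [[14.000, 27.000], [14.000, 28.000]] (det J = 14.000).
Solving J·Δ = −F gives Δ = (-5.857, 2.000).
Then the next iterate is (u, v)₁ = (-3.857, 4.000).
Re-evaluating at (-3.857, 4.000): F = (-198.564, -210.278), so ‖F‖₂ = 289.214.

289.214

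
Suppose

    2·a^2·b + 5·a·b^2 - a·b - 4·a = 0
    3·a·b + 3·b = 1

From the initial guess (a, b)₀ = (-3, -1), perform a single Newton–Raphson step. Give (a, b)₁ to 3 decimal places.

(-1.391, -0.971)

At (-3, -1): F = (-24.000, 5.000).
Jacobian J = [[4·a·b + 5·b^2 - b - 4, 2·a^2 + 10·a·b - a], [3·b, 3·a + 3]].
At the point, J = [[14.000, 51.000], [-3.000, -6.000]] (det J = 69.000).
Solving J·Δ = −F gives Δ = (1.609, 0.029).
Then the next iterate is (a, b)₁ = (-1.391, -0.971).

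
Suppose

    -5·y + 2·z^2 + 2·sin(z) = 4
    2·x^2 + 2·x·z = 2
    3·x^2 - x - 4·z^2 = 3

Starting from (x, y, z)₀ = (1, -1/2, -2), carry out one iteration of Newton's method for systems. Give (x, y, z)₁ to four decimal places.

At (1, -1/2, -2): F = (4.681405, -4.0000, -17.0000).
Jacobian J = [[0, -5, 4·z + 2·cos(z)], [4·x + 2·z, 0, 2·x], [6·x - 1, 0, -8·z]].
At the point, J = [[0.0000, -5.0000, -8.832294], [0.0000, 0.0000, 2.0000], [5.0000, 0.0000, 16.0000]] (det J = -50.0000).
Solving J·Δ = −F gives Δ = (-3.0000, -2.5966, 2.0000).
Then the next iterate is (x, y, z)₁ = (-2.0000, -3.0966, 0.0000).

(-2.0000, -3.0966, 0.0000)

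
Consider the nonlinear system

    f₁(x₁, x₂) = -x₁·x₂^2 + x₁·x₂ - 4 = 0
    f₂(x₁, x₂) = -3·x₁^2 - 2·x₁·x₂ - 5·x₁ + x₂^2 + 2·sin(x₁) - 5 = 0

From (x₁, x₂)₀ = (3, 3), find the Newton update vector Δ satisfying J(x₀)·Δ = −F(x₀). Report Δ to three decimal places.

At (3, 3): F = (-22.000, -55.71776).
Jacobian J = [[-x₂^2 + x₂, -2·x₁·x₂ + x₁], [-6·x₁ - 2·x₂ + 2·cos(x₁) - 5, -2·x₁ + 2·x₂]].
At the point, J = [[-6.000, -15.000], [-30.97998, 0.000]] (det J = -464.69977).
Solving J·Δ = −F gives Δ = (-1.799, -0.747).

(-1.799, -0.747)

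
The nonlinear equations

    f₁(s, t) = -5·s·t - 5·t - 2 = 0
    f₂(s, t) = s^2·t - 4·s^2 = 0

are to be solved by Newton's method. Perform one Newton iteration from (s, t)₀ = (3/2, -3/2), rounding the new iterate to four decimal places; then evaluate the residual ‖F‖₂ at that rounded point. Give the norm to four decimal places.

At (3/2, -3/2): F = (16.7500, -12.3750).
Jacobian J = [[-5·t, -5·s - 5], [2·s·t - 8·s, s^2]].
At the point, J = [[7.5000, -12.5000], [-16.5000, 2.2500]] (det J = -189.3750).
Solving J·Δ = −F gives Δ = (-0.6178, 0.9693).
Then the next iterate is (s, t)₁ = (0.8822, -0.5307).
Re-evaluating at (0.8822, -0.5307): F = (2.994418, -3.526139), so ‖F‖₂ = 4.6260.

4.6260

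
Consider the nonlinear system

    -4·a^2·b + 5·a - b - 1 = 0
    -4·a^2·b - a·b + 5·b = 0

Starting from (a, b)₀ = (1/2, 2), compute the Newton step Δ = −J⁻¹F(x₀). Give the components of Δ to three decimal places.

(0.172, -1.508)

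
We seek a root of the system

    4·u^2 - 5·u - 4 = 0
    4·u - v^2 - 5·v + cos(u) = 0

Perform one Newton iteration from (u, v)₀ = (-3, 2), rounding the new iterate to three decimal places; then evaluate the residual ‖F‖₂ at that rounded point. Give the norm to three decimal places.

11.282

At (-3, 2): F = (47.000, -26.98999).
Jacobian J = [[8·u - 5, 0], [-sin(u) + 4, -2·v - 5]].
At the point, J = [[-29.000, 0.000], [4.14112, -9.000]] (det J = 261.000).
Solving J·Δ = −F gives Δ = (1.621, -2.253).
Then the next iterate is (u, v)₁ = (-1.379, -0.253).
Re-evaluating at (-1.379, -0.253): F = (10.50156, -4.12439), so ‖F‖₂ = 11.282.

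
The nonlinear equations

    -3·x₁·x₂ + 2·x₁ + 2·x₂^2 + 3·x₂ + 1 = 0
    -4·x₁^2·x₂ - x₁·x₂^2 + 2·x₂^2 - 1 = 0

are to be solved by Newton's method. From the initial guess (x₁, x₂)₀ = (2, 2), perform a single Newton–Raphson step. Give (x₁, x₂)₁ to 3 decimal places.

(1.783, 0.426)

At (2, 2): F = (7.000, -33.000).
Jacobian J = [[-3·x₂ + 2, -3·x₁ + 4·x₂ + 3], [-8·x₁·x₂ - x₂^2, -4·x₁^2 - 2·x₁·x₂ + 4·x₂]].
At the point, J = [[-4.000, 5.000], [-36.000, -16.000]] (det J = 244.000).
Solving J·Δ = −F gives Δ = (-0.217, -1.574).
Then the next iterate is (x₁, x₂)₁ = (1.783, 0.426).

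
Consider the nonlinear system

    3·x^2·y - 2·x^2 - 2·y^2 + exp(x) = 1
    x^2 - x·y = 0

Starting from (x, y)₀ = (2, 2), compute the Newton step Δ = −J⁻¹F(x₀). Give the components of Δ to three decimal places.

(-0.525, -0.525)

At (2, 2): F = (14.38906, 0.000).
Jacobian J = [[6·x·y - 4·x + exp(x), 3·x^2 - 4·y], [2·x - y, -x]].
At the point, J = [[23.38906, 4.000], [2.000, -2.000]] (det J = -54.77811).
Solving J·Δ = −F gives Δ = (-0.525, -0.525).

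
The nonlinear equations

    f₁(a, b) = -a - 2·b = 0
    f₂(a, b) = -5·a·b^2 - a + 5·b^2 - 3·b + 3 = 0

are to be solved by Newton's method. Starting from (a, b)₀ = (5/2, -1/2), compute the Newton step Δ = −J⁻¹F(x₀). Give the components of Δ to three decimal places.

(-0.722, -0.389)

At (5/2, -1/2): F = (-1.500, 0.125).
Jacobian J = [[-1, -2], [-5·b^2 - 1, -10·a·b + 10·b - 3]].
At the point, J = [[-1.000, -2.000], [-2.250, 4.500]] (det J = -9.000).
Solving J·Δ = −F gives Δ = (-0.722, -0.389).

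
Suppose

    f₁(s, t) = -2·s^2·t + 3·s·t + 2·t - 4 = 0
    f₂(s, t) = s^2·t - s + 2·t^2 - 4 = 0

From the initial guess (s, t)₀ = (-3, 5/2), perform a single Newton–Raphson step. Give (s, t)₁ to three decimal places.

At (-3, 5/2): F = (-66.500, 34.000).
Jacobian J = [[-4·s·t + 3·t, -2·s^2 + 3·s + 2], [2·s·t - 1, s^2 + 4·t]].
At the point, J = [[37.500, -25.000], [-16.000, 19.000]] (det J = 312.500).
Solving J·Δ = −F gives Δ = (1.323, -0.675).
Then the next iterate is (s, t)₁ = (-1.677, 1.825).

(-1.677, 1.825)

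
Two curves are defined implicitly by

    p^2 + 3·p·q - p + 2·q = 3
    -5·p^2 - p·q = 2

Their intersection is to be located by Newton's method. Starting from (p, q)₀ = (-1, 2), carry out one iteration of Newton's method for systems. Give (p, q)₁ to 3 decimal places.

(-0.273, 1.182)

At (-1, 2): F = (-3.000, -5.000).
Jacobian J = [[2·p + 3·q - 1, 3·p + 2], [-10·p - q, -p]].
At the point, J = [[3.000, -1.000], [8.000, 1.000]] (det J = 11.000).
Solving J·Δ = −F gives Δ = (0.727, -0.818).
Then the next iterate is (p, q)₁ = (-0.273, 1.182).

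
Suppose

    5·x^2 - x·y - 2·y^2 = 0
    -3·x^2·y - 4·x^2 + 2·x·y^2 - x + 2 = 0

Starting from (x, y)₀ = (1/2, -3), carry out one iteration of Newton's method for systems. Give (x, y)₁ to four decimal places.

(0.3952, -1.6010)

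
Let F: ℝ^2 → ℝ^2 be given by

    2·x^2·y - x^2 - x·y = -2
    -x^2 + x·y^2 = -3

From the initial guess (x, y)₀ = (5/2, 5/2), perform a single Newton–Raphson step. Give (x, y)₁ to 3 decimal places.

At (5/2, 5/2): F = (20.750, 12.375).
Jacobian J = [[4·x·y - 2·x - y, 2·x^2 - x], [-2·x + y^2, 2·x·y]].
At the point, J = [[17.500, 10.000], [1.250, 12.500]] (det J = 206.250).
Solving J·Δ = −F gives Δ = (-0.658, -0.924).
Then the next iterate is (x, y)₁ = (1.842, 1.576).

(1.842, 1.576)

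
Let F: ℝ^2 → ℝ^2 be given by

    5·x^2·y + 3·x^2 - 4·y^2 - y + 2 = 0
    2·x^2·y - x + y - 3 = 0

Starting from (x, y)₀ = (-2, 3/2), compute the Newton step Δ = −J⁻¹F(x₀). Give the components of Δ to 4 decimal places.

(0.7456, -0.3118)

At (-2, 3/2): F = (33.5000, 12.5000).
Jacobian J = [[10·x·y + 6·x, 5·x^2 - 8·y - 1], [4·x·y - 1, 2·x^2 + 1]].
At the point, J = [[-42.0000, 7.0000], [-13.0000, 9.0000]] (det J = -287.0000).
Solving J·Δ = −F gives Δ = (0.7456, -0.3118).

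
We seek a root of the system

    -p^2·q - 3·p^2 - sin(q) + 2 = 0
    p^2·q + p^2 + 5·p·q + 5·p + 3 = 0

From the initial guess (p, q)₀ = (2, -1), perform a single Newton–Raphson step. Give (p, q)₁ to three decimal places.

(1.477, -1.214)

At (2, -1): F = (-5.15853, 3.000).
Jacobian J = [[-2·p·q - 6·p, -p^2 - cos(q)], [2·p·q + 2·p + 5·q + 5, p^2 + 5·p]].
At the point, J = [[-8.000, -4.54030], [0.000, 14.000]] (det J = -112.000).
Solving J·Δ = −F gives Δ = (-0.523, -0.214).
Then the next iterate is (p, q)₁ = (1.477, -1.214).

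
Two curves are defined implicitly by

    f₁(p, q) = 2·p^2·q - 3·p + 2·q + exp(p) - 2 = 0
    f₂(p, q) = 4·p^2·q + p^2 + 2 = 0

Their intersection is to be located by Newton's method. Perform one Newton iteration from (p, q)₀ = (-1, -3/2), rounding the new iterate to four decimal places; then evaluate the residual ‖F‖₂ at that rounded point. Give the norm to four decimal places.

3.0271

At (-1, -3/2): F = (-4.632121, -3.0000).
Jacobian J = [[4·p·q + exp(p) - 3, 2·p^2 + 2], [8·p·q + 2·p, 4·p^2]].
At the point, J = [[3.367879, 4.0000], [10.0000, 4.0000]] (det J = -26.528482).
Solving J·Δ = −F gives Δ = (-0.2461, 1.3652).
Then the next iterate is (p, q)₁ = (-1.2461, -0.1348).
Re-evaluating at (-1.2461, -0.1348): F = (1.337699, 2.715514), so ‖F‖₂ = 3.0271.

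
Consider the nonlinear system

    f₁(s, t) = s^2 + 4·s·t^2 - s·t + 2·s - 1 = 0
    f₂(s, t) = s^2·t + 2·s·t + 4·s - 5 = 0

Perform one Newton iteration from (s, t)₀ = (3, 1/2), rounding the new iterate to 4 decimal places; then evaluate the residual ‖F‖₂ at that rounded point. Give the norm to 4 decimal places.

3.6437

At (3, 1/2): F = (15.5000, 14.5000).
Jacobian J = [[2·s + 4·t^2 - t + 2, 8·s·t - s], [2·s·t + 2·t + 4, s^2 + 2·s]].
At the point, J = [[8.5000, 9.0000], [8.0000, 15.0000]] (det J = 55.5000).
Solving J·Δ = −F gives Δ = (-1.8378, 0.0135).
Then the next iterate is (s, t)₁ = (1.1622, 0.5135).
Re-evaluating at (1.1622, 0.5135): F = (3.304125, 1.535968), so ‖F‖₂ = 3.6437.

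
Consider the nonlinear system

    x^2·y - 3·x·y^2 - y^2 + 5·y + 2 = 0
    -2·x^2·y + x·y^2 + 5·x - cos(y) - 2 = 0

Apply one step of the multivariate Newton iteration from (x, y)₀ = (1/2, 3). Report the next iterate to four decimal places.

(-1.6373, 7.7738)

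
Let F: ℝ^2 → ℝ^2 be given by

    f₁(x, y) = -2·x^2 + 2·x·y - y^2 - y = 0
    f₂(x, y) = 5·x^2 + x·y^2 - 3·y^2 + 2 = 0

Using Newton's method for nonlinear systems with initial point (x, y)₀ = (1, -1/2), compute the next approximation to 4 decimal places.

(0.3934, -0.6414)

At (1, -1/2): F = (-2.7500, 6.5000).
Jacobian J = [[-4·x + 2·y, 2·x - 2·y - 1], [10·x + y^2, 2·x·y - 6·y]].
At the point, J = [[-5.0000, 2.0000], [10.2500, 2.0000]] (det J = -30.5000).
Solving J·Δ = −F gives Δ = (-0.6066, -0.1414).
Then the next iterate is (x, y)₁ = (0.3934, -0.6414).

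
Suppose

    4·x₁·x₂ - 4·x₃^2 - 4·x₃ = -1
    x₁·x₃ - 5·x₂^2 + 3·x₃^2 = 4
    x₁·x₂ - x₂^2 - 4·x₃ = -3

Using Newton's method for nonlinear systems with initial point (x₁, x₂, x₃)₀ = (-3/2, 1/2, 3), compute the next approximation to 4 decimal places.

At (-3/2, 1/2, 3): F = (-50.0000, 17.2500, -10.0000).
Jacobian J = [[4·x₂, 4·x₁, -8·x₃ - 4], [x₃, -10·x₂, x₁ + 6·x₃], [x₂, x₁ - 2·x₂, -4]].
At the point, J = [[2.0000, -6.0000, -28.0000], [3.0000, -5.0000, 16.5000], [0.5000, -2.5000, -4.0000]] (det J = 141.0000).
Solving J·Δ = −F gives Δ = (-0.8582, -1.8511, -1.4504).
Then the next iterate is (x₁, x₂, x₃)₁ = (-2.3582, -1.3511, 1.5496).

(-2.3582, -1.3511, 1.5496)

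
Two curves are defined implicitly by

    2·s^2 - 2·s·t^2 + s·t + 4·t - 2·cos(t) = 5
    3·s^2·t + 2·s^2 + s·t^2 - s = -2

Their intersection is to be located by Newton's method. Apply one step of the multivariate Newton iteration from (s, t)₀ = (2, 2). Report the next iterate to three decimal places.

At (2, 2): F = (-0.16771, 40.000).
Jacobian J = [[4·s - 2·t^2 + t, -4·s·t + s + 2·sin(t) + 4], [6·s·t + 4·s + t^2 - 1, 3·s^2 + 2·s·t]].
At the point, J = [[2.000, -8.18141], [35.000, 20.000]] (det J = 326.34918).
Solving J·Δ = −F gives Δ = (-0.993, -0.263).
Then the next iterate is (s, t)₁ = (1.007, 1.737).

(1.007, 1.737)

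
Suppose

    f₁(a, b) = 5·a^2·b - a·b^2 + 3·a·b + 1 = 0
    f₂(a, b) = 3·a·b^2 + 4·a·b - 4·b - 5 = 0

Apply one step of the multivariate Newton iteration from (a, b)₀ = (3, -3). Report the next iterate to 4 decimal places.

At (3, -3): F = (-188.0000, 52.0000).
Jacobian J = [[10·a·b - b^2 + 3·b, 5·a^2 - 2·a·b + 3·a], [3·b^2 + 4·b, 6·a·b + 4·a - 4]].
At the point, J = [[-108.0000, 72.0000], [15.0000, -46.0000]] (det J = 3888.0000).
Solving J·Δ = −F gives Δ = (-1.2613, 0.7191).
Then the next iterate is (a, b)₁ = (1.7387, -2.2809).

(1.7387, -2.2809)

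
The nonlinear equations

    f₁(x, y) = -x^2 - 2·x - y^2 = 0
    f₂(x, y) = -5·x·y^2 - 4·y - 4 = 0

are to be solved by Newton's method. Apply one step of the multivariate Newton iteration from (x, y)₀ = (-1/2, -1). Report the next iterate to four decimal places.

(-0.3553, -0.8026)

At (-1/2, -1): F = (-0.2500, 2.5000).
Jacobian J = [[-2·x - 2, -2·y], [-5·y^2, -10·x·y - 4]].
At the point, J = [[-1.0000, 2.0000], [-5.0000, -9.0000]] (det J = 19.0000).
Solving J·Δ = −F gives Δ = (0.1447, 0.1974).
Then the next iterate is (x, y)₁ = (-0.3553, -0.8026).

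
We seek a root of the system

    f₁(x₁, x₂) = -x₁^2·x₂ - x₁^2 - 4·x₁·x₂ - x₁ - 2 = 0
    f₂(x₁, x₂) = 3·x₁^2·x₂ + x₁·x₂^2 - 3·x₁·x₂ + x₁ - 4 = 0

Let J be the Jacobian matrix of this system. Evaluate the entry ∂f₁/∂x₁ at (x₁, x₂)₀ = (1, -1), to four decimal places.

∂f₁/∂x₁ = -2·x₁·x₂ - 2·x₁ - 4·x₂ - 1.
At (1, -1) this is 3.0000.

3.0000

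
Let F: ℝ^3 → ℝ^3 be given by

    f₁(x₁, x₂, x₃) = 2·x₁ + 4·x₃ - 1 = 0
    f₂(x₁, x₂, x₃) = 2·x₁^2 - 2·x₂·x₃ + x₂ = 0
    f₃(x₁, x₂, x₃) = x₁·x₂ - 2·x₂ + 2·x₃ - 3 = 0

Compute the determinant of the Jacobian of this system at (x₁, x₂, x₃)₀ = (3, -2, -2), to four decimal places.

100.0000

J = [[2, 0, 4], [4·x₁, -2·x₃ + 1, -2·x₂], [x₂, x₁ - 2, 2]].
At the point, J = [[2.0000, 0.0000, 4.0000], [12.0000, 5.0000, 4.0000], [-2.0000, 1.0000, 2.0000]].
det J = 100.0000.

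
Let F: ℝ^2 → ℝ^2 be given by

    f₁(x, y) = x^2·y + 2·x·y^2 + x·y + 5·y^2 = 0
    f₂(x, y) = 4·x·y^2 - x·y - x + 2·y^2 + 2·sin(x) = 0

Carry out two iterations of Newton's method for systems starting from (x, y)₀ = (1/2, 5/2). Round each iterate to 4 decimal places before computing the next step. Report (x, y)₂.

(0.6448, 0.5297)

At (1/2, 5/2): F = (39.3750, 24.208851).
Jacobian J = [[2·x·y + 2·y^2 + y, x^2 + 4·x·y + x + 10·y], [4·y^2 - y + 2·cos(x) - 1, 8·x·y - x + 4·y]].
At the point, J = [[17.5000, 30.7500], [23.255165, 19.5000]] (det J = -373.846328).
Solving J·Δ = −F gives Δ = (0.0626, -1.3161).
Then the next iterate is (x, y)₁ = (0.5626, 1.1839).
Round to (0.5626, 1.1839) and repeat: F = (9.625987, 5.795555), J = [[5.319263, 15.382367], [5.114319, 9.501497]].
Δ = (0.0822, -0.6542), so (x, y)₂ = (0.6448, 0.5297).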